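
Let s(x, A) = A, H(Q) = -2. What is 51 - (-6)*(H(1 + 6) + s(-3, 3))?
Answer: 57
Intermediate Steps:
51 - (-6)*(H(1 + 6) + s(-3, 3)) = 51 - (-6)*(-2 + 3) = 51 - (-6) = 51 - 6*(-1) = 51 + 6 = 57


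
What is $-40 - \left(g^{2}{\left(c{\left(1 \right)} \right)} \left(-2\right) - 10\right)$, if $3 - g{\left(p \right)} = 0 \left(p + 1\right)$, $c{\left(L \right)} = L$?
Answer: $-12$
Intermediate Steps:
$g{\left(p \right)} = 3$ ($g{\left(p \right)} = 3 - 0 \left(p + 1\right) = 3 - 0 \left(1 + p\right) = 3 - 0 = 3 + 0 = 3$)
$-40 - \left(g^{2}{\left(c{\left(1 \right)} \right)} \left(-2\right) - 10\right) = -40 - \left(3^{2} \left(-2\right) - 10\right) = -40 - \left(9 \left(-2\right) - 10\right) = -40 - \left(-18 - 10\right) = -40 - -28 = -40 + 28 = -12$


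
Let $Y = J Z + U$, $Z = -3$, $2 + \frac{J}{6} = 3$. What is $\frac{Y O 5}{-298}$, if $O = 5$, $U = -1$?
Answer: $\frac{475}{298} \approx 1.594$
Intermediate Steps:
$J = 6$ ($J = -12 + 6 \cdot 3 = -12 + 18 = 6$)
$Y = -19$ ($Y = 6 \left(-3\right) - 1 = -18 - 1 = -19$)
$\frac{Y O 5}{-298} = \frac{\left(-19\right) 5 \cdot 5}{-298} = \left(-95\right) 5 \left(- \frac{1}{298}\right) = \left(-475\right) \left(- \frac{1}{298}\right) = \frac{475}{298}$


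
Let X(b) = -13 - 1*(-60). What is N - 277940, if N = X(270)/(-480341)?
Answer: -133505977587/480341 ≈ -2.7794e+5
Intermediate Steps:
X(b) = 47 (X(b) = -13 + 60 = 47)
N = -47/480341 (N = 47/(-480341) = 47*(-1/480341) = -47/480341 ≈ -9.7847e-5)
N - 277940 = -47/480341 - 277940 = -133505977587/480341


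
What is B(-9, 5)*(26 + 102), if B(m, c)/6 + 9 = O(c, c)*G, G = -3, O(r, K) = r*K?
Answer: -64512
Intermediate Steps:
O(r, K) = K*r
B(m, c) = -54 - 18*c² (B(m, c) = -54 + 6*((c*c)*(-3)) = -54 + 6*(c²*(-3)) = -54 + 6*(-3*c²) = -54 - 18*c²)
B(-9, 5)*(26 + 102) = (-54 - 18*5²)*(26 + 102) = (-54 - 18*25)*128 = (-54 - 450)*128 = -504*128 = -64512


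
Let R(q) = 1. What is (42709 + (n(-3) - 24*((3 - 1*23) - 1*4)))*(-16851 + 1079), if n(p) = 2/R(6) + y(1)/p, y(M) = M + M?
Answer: -2048136148/3 ≈ -6.8271e+8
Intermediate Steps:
y(M) = 2*M
n(p) = 2 + 2/p (n(p) = 2/1 + (2*1)/p = 2*1 + 2/p = 2 + 2/p)
(42709 + (n(-3) - 24*((3 - 1*23) - 1*4)))*(-16851 + 1079) = (42709 + ((2 + 2/(-3)) - 24*((3 - 1*23) - 1*4)))*(-16851 + 1079) = (42709 + ((2 + 2*(-⅓)) - 24*((3 - 23) - 4)))*(-15772) = (42709 + ((2 - ⅔) - 24*(-20 - 4)))*(-15772) = (42709 + (4/3 - 24*(-24)))*(-15772) = (42709 + (4/3 + 576))*(-15772) = (42709 + 1732/3)*(-15772) = (129859/3)*(-15772) = -2048136148/3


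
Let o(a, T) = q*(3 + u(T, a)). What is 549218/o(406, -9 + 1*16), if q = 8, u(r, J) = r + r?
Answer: 274609/68 ≈ 4038.4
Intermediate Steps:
u(r, J) = 2*r
o(a, T) = 24 + 16*T (o(a, T) = 8*(3 + 2*T) = 24 + 16*T)
549218/o(406, -9 + 1*16) = 549218/(24 + 16*(-9 + 1*16)) = 549218/(24 + 16*(-9 + 16)) = 549218/(24 + 16*7) = 549218/(24 + 112) = 549218/136 = 549218*(1/136) = 274609/68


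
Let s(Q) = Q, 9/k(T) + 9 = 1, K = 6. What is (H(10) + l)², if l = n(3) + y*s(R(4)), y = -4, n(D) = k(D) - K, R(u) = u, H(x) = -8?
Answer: 62001/64 ≈ 968.77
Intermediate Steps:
k(T) = -9/8 (k(T) = 9/(-9 + 1) = 9/(-8) = 9*(-⅛) = -9/8)
n(D) = -57/8 (n(D) = -9/8 - 1*6 = -9/8 - 6 = -57/8)
l = -185/8 (l = -57/8 - 4*4 = -57/8 - 16 = -185/8 ≈ -23.125)
(H(10) + l)² = (-8 - 185/8)² = (-249/8)² = 62001/64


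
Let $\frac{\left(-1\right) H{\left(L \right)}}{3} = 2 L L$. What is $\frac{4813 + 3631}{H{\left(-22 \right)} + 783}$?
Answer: $- \frac{8444}{2121} \approx -3.9811$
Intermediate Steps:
$H{\left(L \right)} = - 6 L^{2}$ ($H{\left(L \right)} = - 3 \cdot 2 L L = - 3 \cdot 2 L^{2} = - 6 L^{2}$)
$\frac{4813 + 3631}{H{\left(-22 \right)} + 783} = \frac{4813 + 3631}{- 6 \left(-22\right)^{2} + 783} = \frac{8444}{\left(-6\right) 484 + 783} = \frac{8444}{-2904 + 783} = \frac{8444}{-2121} = 8444 \left(- \frac{1}{2121}\right) = - \frac{8444}{2121}$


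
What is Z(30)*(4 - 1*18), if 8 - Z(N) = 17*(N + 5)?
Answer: 8218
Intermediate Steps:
Z(N) = -77 - 17*N (Z(N) = 8 - 17*(N + 5) = 8 - 17*(5 + N) = 8 - (85 + 17*N) = 8 + (-85 - 17*N) = -77 - 17*N)
Z(30)*(4 - 1*18) = (-77 - 17*30)*(4 - 1*18) = (-77 - 510)*(4 - 18) = -587*(-14) = 8218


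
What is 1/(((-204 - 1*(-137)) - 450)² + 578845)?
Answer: 1/846134 ≈ 1.1818e-6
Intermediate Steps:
1/(((-204 - 1*(-137)) - 450)² + 578845) = 1/(((-204 + 137) - 450)² + 578845) = 1/((-67 - 450)² + 578845) = 1/((-517)² + 578845) = 1/(267289 + 578845) = 1/846134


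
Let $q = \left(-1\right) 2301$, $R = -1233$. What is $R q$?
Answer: $2837133$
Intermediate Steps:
$q = -2301$
$R q = \left(-1233\right) \left(-2301\right) = 2837133$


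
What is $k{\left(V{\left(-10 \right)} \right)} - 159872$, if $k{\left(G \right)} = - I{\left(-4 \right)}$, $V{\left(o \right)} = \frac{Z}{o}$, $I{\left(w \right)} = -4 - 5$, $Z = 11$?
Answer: $-159863$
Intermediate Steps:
$I{\left(w \right)} = -9$ ($I{\left(w \right)} = -4 - 5 = -9$)
$V{\left(o \right)} = \frac{11}{o}$
$k{\left(G \right)} = 9$ ($k{\left(G \right)} = \left(-1\right) \left(-9\right) = 9$)
$k{\left(V{\left(-10 \right)} \right)} - 159872 = 9 - 159872 = -159863$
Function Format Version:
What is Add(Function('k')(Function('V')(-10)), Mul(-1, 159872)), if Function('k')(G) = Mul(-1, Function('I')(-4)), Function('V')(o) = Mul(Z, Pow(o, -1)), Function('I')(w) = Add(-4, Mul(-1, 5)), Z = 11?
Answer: -159863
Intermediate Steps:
Function('I')(w) = -9 (Function('I')(w) = Add(-4, -5) = -9)
Function('V')(o) = Mul(11, Pow(o, -1))
Function('k')(G) = 9 (Function('k')(G) = Mul(-1, -9) = 9)
Add(Function('k')(Function('V')(-10)), Mul(-1, 159872)) = Add(9, Mul(-1, 159872)) = Add(9, -159872) = -159863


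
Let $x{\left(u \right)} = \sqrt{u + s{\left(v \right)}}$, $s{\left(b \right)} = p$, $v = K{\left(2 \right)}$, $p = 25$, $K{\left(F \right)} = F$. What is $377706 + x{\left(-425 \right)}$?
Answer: $377706 + 20 i \approx 3.7771 \cdot 10^{5} + 20.0 i$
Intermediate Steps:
$v = 2$
$s{\left(b \right)} = 25$
$x{\left(u \right)} = \sqrt{25 + u}$ ($x{\left(u \right)} = \sqrt{u + 25} = \sqrt{25 + u}$)
$377706 + x{\left(-425 \right)} = 377706 + \sqrt{25 - 425} = 377706 + \sqrt{-400} = 377706 + 20 i$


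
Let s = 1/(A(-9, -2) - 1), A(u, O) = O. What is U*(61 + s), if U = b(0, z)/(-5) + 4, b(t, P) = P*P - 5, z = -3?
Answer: 2912/15 ≈ 194.13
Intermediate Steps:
b(t, P) = -5 + P**2 (b(t, P) = P**2 - 5 = -5 + P**2)
U = 16/5 (U = (-5 + (-3)**2)/(-5) + 4 = (-5 + 9)*(-1/5) + 4 = 4*(-1/5) + 4 = -4/5 + 4 = 16/5 ≈ 3.2000)
s = -1/3 (s = 1/(-2 - 1) = 1/(-3) = -1/3 ≈ -0.33333)
U*(61 + s) = 16*(61 - 1/3)/5 = (16/5)*(182/3) = 2912/15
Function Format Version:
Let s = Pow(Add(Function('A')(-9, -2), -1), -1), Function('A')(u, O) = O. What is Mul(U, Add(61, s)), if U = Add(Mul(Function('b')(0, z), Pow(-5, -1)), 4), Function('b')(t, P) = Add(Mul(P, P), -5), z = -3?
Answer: Rational(2912, 15) ≈ 194.13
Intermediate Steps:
Function('b')(t, P) = Add(-5, Pow(P, 2)) (Function('b')(t, P) = Add(Pow(P, 2), -5) = Add(-5, Pow(P, 2)))
U = Rational(16, 5) (U = Add(Mul(Add(-5, Pow(-3, 2)), Pow(-5, -1)), 4) = Add(Mul(Add(-5, 9), Rational(-1, 5)), 4) = Add(Mul(4, Rational(-1, 5)), 4) = Add(Rational(-4, 5), 4) = Rational(16, 5) ≈ 3.2000)
s = Rational(-1, 3) (s = Pow(Add(-2, -1), -1) = Pow(-3, -1) = Rational(-1, 3) ≈ -0.33333)
Mul(U, Add(61, s)) = Mul(Rational(16, 5), Add(61, Rational(-1, 3))) = Mul(Rational(16, 5), Rational(182, 3)) = Rational(2912, 15)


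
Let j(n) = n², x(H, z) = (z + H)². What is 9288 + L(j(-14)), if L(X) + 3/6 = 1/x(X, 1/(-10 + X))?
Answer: 24688271239367/2658225698 ≈ 9287.5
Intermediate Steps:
x(H, z) = (H + z)²
L(X) = -½ + (X + 1/(-10 + X))⁻² (L(X) = -½ + 1/((X + 1/(-10 + X))²) = -½ + (X + 1/(-10 + X))⁻²)
9288 + L(j(-14)) = 9288 + (-½ + (-10 + (-14)²)²/(1 + ((-14)²)² - 10*(-14)²)²) = 9288 + (-½ + (-10 + 196)²/(1 + 196² - 10*196)²) = 9288 + (-½ + 186²/(1 + 38416 - 1960)²) = 9288 + (-½ + 34596/36457²) = 9288 + (-½ + 34596*(1/1329112849)) = 9288 + (-½ + 34596/1329112849) = 9288 - 1329043657/2658225698 = 24688271239367/2658225698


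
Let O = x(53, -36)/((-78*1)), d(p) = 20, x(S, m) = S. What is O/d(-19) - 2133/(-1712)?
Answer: 404593/333840 ≈ 1.2119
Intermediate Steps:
O = -53/78 (O = 53/((-78*1)) = 53/(-78) = 53*(-1/78) = -53/78 ≈ -0.67949)
O/d(-19) - 2133/(-1712) = -53/78/20 - 2133/(-1712) = -53/78*1/20 - 2133*(-1/1712) = -53/1560 + 2133/1712 = 404593/333840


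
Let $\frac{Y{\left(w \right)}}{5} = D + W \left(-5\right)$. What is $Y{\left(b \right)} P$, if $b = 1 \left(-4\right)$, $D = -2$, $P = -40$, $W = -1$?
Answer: $-600$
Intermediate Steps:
$b = -4$
$Y{\left(w \right)} = 15$ ($Y{\left(w \right)} = 5 \left(-2 - -5\right) = 5 \left(-2 + 5\right) = 5 \cdot 3 = 15$)
$Y{\left(b \right)} P = 15 \left(-40\right) = -600$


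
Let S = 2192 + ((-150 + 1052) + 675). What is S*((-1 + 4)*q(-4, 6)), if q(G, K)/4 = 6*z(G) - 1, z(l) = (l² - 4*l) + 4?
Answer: 9724020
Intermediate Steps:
z(l) = 4 + l² - 4*l
S = 3769 (S = 2192 + (902 + 675) = 2192 + 1577 = 3769)
q(G, K) = 92 - 96*G + 24*G² (q(G, K) = 4*(6*(4 + G² - 4*G) - 1) = 4*((24 - 24*G + 6*G²) - 1) = 4*(23 - 24*G + 6*G²) = 92 - 96*G + 24*G²)
S*((-1 + 4)*q(-4, 6)) = 3769*((-1 + 4)*(92 - 96*(-4) + 24*(-4)²)) = 3769*(3*(92 + 384 + 24*16)) = 3769*(3*(92 + 384 + 384)) = 3769*(3*860) = 3769*2580 = 9724020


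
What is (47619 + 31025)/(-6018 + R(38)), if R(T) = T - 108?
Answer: -19661/1522 ≈ -12.918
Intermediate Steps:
R(T) = -108 + T
(47619 + 31025)/(-6018 + R(38)) = (47619 + 31025)/(-6018 + (-108 + 38)) = 78644/(-6018 - 70) = 78644/(-6088) = 78644*(-1/6088) = -19661/1522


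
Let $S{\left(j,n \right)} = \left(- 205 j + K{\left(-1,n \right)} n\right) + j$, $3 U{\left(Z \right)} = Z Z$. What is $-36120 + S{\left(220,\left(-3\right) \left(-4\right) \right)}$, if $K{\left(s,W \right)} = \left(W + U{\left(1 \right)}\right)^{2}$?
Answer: $- \frac{237524}{3} \approx -79175.0$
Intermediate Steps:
$U{\left(Z \right)} = \frac{Z^{2}}{3}$ ($U{\left(Z \right)} = \frac{Z Z}{3} = \frac{Z^{2}}{3}$)
$K{\left(s,W \right)} = \left(\frac{1}{3} + W\right)^{2}$ ($K{\left(s,W \right)} = \left(W + \frac{1^{2}}{3}\right)^{2} = \left(W + \frac{1}{3} \cdot 1\right)^{2} = \left(W + \frac{1}{3}\right)^{2} = \left(\frac{1}{3} + W\right)^{2}$)
$S{\left(j,n \right)} = - 204 j + \frac{n \left(1 + 3 n\right)^{2}}{9}$ ($S{\left(j,n \right)} = \left(- 205 j + \frac{\left(1 + 3 n\right)^{2}}{9} n\right) + j = \left(- 205 j + \frac{n \left(1 + 3 n\right)^{2}}{9}\right) + j = - 204 j + \frac{n \left(1 + 3 n\right)^{2}}{9}$)
$-36120 + S{\left(220,\left(-3\right) \left(-4\right) \right)} = -36120 - \left(44880 - \frac{\left(-3\right) \left(-4\right) \left(1 + 3 \left(\left(-3\right) \left(-4\right)\right)\right)^{2}}{9}\right) = -36120 - \left(44880 - \frac{4 \left(1 + 3 \cdot 12\right)^{2}}{3}\right) = -36120 - \left(44880 - \frac{4 \left(1 + 36\right)^{2}}{3}\right) = -36120 - \left(44880 - \frac{4 \cdot 37^{2}}{3}\right) = -36120 - \left(44880 - \frac{5476}{3}\right) = -36120 + \left(-44880 + \frac{5476}{3}\right) = -36120 - \frac{129164}{3} = - \frac{237524}{3}$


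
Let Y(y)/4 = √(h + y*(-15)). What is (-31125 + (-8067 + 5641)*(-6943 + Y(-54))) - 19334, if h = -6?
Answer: 16793259 - 19408*√201 ≈ 1.6518e+7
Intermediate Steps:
Y(y) = 4*√(-6 - 15*y) (Y(y) = 4*√(-6 + y*(-15)) = 4*√(-6 - 15*y))
(-31125 + (-8067 + 5641)*(-6943 + Y(-54))) - 19334 = (-31125 + (-8067 + 5641)*(-6943 + 4*√(-6 - 15*(-54)))) - 19334 = (-31125 - 2426*(-6943 + 4*√(-6 + 810))) - 19334 = (-31125 - 2426*(-6943 + 4*√804)) - 19334 = (-31125 - 2426*(-6943 + 4*(2*√201))) - 19334 = (-31125 - 2426*(-6943 + 8*√201)) - 19334 = (-31125 + (16843718 - 19408*√201)) - 19334 = (16812593 - 19408*√201) - 19334 = 16793259 - 19408*√201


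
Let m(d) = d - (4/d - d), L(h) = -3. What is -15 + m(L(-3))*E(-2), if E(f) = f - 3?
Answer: 25/3 ≈ 8.3333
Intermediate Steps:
E(f) = -3 + f
m(d) = -4/d + 2*d (m(d) = d - (-d + 4/d) = d + (d - 4/d) = -4/d + 2*d)
-15 + m(L(-3))*E(-2) = -15 + (-4/(-3) + 2*(-3))*(-3 - 2) = -15 + (-4*(-⅓) - 6)*(-5) = -15 + (4/3 - 6)*(-5) = -15 - 14/3*(-5) = -15 + 70/3 = 25/3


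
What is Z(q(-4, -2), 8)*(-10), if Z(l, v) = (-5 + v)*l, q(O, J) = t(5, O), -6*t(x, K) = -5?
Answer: -25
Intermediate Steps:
t(x, K) = ⅚ (t(x, K) = -⅙*(-5) = ⅚)
q(O, J) = ⅚
Z(l, v) = l*(-5 + v)
Z(q(-4, -2), 8)*(-10) = (5*(-5 + 8)/6)*(-10) = ((⅚)*3)*(-10) = (5/2)*(-10) = -25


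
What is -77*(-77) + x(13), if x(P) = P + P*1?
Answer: 5955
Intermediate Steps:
x(P) = 2*P (x(P) = P + P = 2*P)
-77*(-77) + x(13) = -77*(-77) + 2*13 = 5929 + 26 = 5955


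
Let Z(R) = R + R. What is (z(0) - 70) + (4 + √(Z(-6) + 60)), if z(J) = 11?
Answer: -55 + 4*√3 ≈ -48.072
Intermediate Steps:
Z(R) = 2*R
(z(0) - 70) + (4 + √(Z(-6) + 60)) = (11 - 70) + (4 + √(2*(-6) + 60)) = -59 + (4 + √(-12 + 60)) = -59 + (4 + √48) = -59 + (4 + 4*√3) = -55 + 4*√3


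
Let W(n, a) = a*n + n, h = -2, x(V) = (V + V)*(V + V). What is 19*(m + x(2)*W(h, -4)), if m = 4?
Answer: 1900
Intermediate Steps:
x(V) = 4*V² (x(V) = (2*V)*(2*V) = 4*V²)
W(n, a) = n + a*n
19*(m + x(2)*W(h, -4)) = 19*(4 + (4*2²)*(-2*(1 - 4))) = 19*(4 + (4*4)*(-2*(-3))) = 19*(4 + 16*6) = 19*(4 + 96) = 19*100 = 1900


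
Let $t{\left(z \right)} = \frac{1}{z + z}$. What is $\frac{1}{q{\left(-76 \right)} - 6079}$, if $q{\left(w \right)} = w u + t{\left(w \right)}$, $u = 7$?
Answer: $- \frac{152}{1004873} \approx -0.00015126$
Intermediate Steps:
$t{\left(z \right)} = \frac{1}{2 z}$
$q{\left(w \right)} = \frac{1}{2 w} + 7 w$ ($q{\left(w \right)} = w 7 + \frac{1}{2 w} = 7 w + \frac{1}{2 w} = \frac{1}{2 w} + 7 w$)
$\frac{1}{q{\left(-76 \right)} - 6079} = \frac{1}{\left(\frac{1}{2 \left(-76\right)} + 7 \left(-76\right)\right) - 6079} = \frac{1}{\left(\frac{1}{2} \left(- \frac{1}{76}\right) - 532\right) - 6079} = \frac{1}{\left(- \frac{1}{152} - 532\right) - 6079} = \frac{1}{- \frac{80865}{152} - 6079} = \frac{1}{- \frac{1004873}{152}} = - \frac{152}{1004873}$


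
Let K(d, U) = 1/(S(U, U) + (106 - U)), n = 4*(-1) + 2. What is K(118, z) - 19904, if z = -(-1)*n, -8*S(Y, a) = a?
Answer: -8618428/433 ≈ -19904.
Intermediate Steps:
S(Y, a) = -a/8
n = -2 (n = -4 + 2 = -2)
z = -2 (z = -(-1)*(-2) = -1*2 = -2)
K(d, U) = 1/(106 - 9*U/8) (K(d, U) = 1/(-U/8 + (106 - U)) = 1/(106 - 9*U/8))
K(118, z) - 19904 = -8/(-848 + 9*(-2)) - 19904 = -8/(-848 - 18) - 19904 = -8/(-866) - 19904 = -8*(-1/866) - 19904 = 4/433 - 19904 = -8618428/433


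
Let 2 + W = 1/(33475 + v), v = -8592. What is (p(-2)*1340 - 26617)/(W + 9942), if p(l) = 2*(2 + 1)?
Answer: -462251491/247337021 ≈ -1.8689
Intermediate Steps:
p(l) = 6 (p(l) = 2*3 = 6)
W = -49765/24883 (W = -2 + 1/(33475 - 8592) = -2 + 1/24883 = -49765/24883 ≈ -2.0000)
(p(-2)*1340 - 26617)/(W + 9942) = (6*1340 - 26617)/(-49765/24883 + 9942) = (8040 - 26617)/(247337021/24883) = -18577*24883/247337021 = -462251491/247337021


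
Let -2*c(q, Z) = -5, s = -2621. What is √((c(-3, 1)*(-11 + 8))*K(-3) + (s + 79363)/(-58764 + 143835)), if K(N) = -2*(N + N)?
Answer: 32*I*√629695542/85071 ≈ 9.4392*I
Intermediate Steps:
K(N) = -4*N
c(q, Z) = 5/2 (c(q, Z) = -½*(-5) = 5/2)
√((c(-3, 1)*(-11 + 8))*K(-3) + (s + 79363)/(-58764 + 143835)) = √((5*(-11 + 8)/2)*(-4*(-3)) + (-2621 + 79363)/(-58764 + 143835)) = √(((5/2)*(-3))*12 + 76742/85071) = √(-15/2*12 + 76742*(1/85071)) = √(-90 + 76742/85071) = √(-7579648/85071) = 32*I*√629695542/85071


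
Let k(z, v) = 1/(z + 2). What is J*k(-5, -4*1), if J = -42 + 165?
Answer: -41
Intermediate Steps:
k(z, v) = 1/(2 + z)
J = 123
J*k(-5, -4*1) = 123/(2 - 5) = 123/(-3) = 123*(-1/3) = -41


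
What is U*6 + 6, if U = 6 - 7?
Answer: 0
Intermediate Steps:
U = -1
U*6 + 6 = -1*6 + 6 = -6 + 6 = 0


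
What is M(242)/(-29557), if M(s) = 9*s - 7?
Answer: -2171/29557 ≈ -0.073451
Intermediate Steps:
M(s) = -7 + 9*s
M(242)/(-29557) = (-7 + 9*242)/(-29557) = (-7 + 2178)*(-1/29557) = 2171*(-1/29557) = -2171/29557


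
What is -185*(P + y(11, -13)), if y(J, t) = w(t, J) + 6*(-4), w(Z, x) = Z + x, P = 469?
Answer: -81955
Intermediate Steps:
y(J, t) = -24 + J + t (y(J, t) = (t + J) + 6*(-4) = (J + t) - 24 = -24 + J + t)
-185*(P + y(11, -13)) = -185*(469 + (-24 + 11 - 13)) = -185*(469 - 26) = -185*443 = -81955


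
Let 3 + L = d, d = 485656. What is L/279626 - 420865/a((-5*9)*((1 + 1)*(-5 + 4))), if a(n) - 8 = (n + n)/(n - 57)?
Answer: -647230442373/20692324 ≈ -31279.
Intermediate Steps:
L = 485653 (L = -3 + 485656 = 485653)
a(n) = 8 + 2*n/(-57 + n) (a(n) = 8 + (n + n)/(n - 57) = 8 + (2*n)/(-57 + n) = 8 + 2*n/(-57 + n))
L/279626 - 420865/a((-5*9)*((1 + 1)*(-5 + 4))) = 485653/279626 - 420865*(-57 + (-5*9)*((1 + 1)*(-5 + 4)))/(2*(-228 + 5*((-5*9)*((1 + 1)*(-5 + 4))))) = 485653*(1/279626) - 420865*(-57 - 90*(-1))/(2*(-228 + 5*(-90*(-1)))) = 485653/279626 - 420865*(-57 - 45*(-2))/(2*(-228 + 5*(-45*(-2)))) = 485653/279626 - 420865*(-57 + 90)/(2*(-228 + 5*90)) = 485653/279626 - 420865*33/(2*(-228 + 450)) = 485653/279626 - 420865/(2*(1/33)*222) = 485653/279626 - 420865/148/11 = 485653/279626 - 420865*11/148 = 485653/279626 - 4629515/148 = -647230442373/20692324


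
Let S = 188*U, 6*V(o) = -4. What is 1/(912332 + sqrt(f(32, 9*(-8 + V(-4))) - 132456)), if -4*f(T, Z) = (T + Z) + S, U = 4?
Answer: 1824664/1664699621713 - I*sqrt(530530)/1664699621713 ≈ 1.0961e-6 - 4.3754e-10*I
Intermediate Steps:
V(o) = -2/3 (V(o) = (1/6)*(-4) = -2/3)
S = 752 (S = 188*4 = 752)
f(T, Z) = -188 - T/4 - Z/4 (f(T, Z) = -((T + Z) + 752)/4 = -(752 + T + Z)/4 = -188 - T/4 - Z/4)
1/(912332 + sqrt(f(32, 9*(-8 + V(-4))) - 132456)) = 1/(912332 + sqrt((-188 - 1/4*32 - 9*(-8 - 2/3)/4) - 132456)) = 1/(912332 + sqrt((-188 - 8 - 9*(-26)/(4*3)) - 132456)) = 1/(912332 + sqrt((-188 - 8 - 1/4*(-78)) - 132456)) = 1/(912332 + sqrt((-188 - 8 + 39/2) - 132456)) = 1/(912332 + sqrt(-353/2 - 132456)) = 1/(912332 + sqrt(-265265/2)) = 1/(912332 + I*sqrt(530530)/2)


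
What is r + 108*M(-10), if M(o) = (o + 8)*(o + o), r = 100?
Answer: 4420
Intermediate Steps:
M(o) = 2*o*(8 + o) (M(o) = (8 + o)*(2*o) = 2*o*(8 + o))
r + 108*M(-10) = 100 + 108*(2*(-10)*(8 - 10)) = 100 + 108*(2*(-10)*(-2)) = 100 + 108*40 = 100 + 4320 = 4420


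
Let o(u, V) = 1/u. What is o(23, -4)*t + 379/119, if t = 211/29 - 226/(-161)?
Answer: 6503164/1825579 ≈ 3.5622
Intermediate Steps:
t = 40525/4669 (t = 211*(1/29) - 226*(-1/161) = 211/29 + 226/161 = 40525/4669 ≈ 8.6796)
o(23, -4)*t + 379/119 = (40525/4669)/23 + 379/119 = (1/23)*(40525/4669) + 379*(1/119) = 40525/107387 + 379/119 = 6503164/1825579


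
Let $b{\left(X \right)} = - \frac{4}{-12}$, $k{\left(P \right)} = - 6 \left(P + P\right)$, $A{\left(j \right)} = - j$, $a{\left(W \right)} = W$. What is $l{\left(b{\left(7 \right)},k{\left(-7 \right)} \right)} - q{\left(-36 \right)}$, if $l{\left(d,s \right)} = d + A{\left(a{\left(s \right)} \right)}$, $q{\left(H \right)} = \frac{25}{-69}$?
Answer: $- \frac{1916}{23} \approx -83.304$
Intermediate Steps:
$q{\left(H \right)} = - \frac{25}{69}$ ($q{\left(H \right)} = 25 \left(- \frac{1}{69}\right) = - \frac{25}{69}$)
$k{\left(P \right)} = - 12 P$ ($k{\left(P \right)} = - 6 \cdot 2 P = - 12 P$)
$b{\left(X \right)} = \frac{1}{3}$ ($b{\left(X \right)} = \left(-4\right) \left(- \frac{1}{12}\right) = \frac{1}{3}$)
$l{\left(d,s \right)} = d - s$
$l{\left(b{\left(7 \right)},k{\left(-7 \right)} \right)} - q{\left(-36 \right)} = \left(\frac{1}{3} - \left(-12\right) \left(-7\right)\right) - - \frac{25}{69} = \left(\frac{1}{3} - 84\right) + \frac{25}{69} = - \frac{251}{3} + \frac{25}{69} = - \frac{1916}{23}$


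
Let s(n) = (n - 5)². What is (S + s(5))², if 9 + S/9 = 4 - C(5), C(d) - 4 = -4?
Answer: 2025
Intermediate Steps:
s(n) = (-5 + n)²
C(d) = 0 (C(d) = 4 - 4 = 0)
S = -45 (S = -81 + 9*(4 - 1*0) = -81 + 9*(4 + 0) = -81 + 9*4 = -81 + 36 = -45)
(S + s(5))² = (-45 + (-5 + 5)²)² = (-45 + 0²)² = (-45 + 0)² = (-45)² = 2025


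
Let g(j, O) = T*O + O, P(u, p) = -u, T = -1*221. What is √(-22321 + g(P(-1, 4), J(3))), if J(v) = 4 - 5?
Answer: I*√22101 ≈ 148.66*I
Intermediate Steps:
T = -221
J(v) = -1
g(j, O) = -220*O (g(j, O) = -221*O + O = -220*O)
√(-22321 + g(P(-1, 4), J(3))) = √(-22321 - 220*(-1)) = √(-22321 + 220) = √(-22101) = I*√22101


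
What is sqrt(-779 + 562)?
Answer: I*sqrt(217) ≈ 14.731*I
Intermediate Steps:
sqrt(-779 + 562) = sqrt(-217) = I*sqrt(217)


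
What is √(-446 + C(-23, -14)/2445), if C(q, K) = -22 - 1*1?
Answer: I*√2666255385/2445 ≈ 21.119*I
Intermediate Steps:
C(q, K) = -23 (C(q, K) = -22 - 1 = -23)
√(-446 + C(-23, -14)/2445) = √(-446 - 23/2445) = √(-1090493/2445) = I*√2666255385/2445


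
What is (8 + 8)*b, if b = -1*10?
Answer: -160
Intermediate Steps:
b = -10
(8 + 8)*b = (8 + 8)*(-10) = 16*(-10) = -160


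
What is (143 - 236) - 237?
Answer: -330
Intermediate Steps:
(143 - 236) - 237 = -93 - 237 = -330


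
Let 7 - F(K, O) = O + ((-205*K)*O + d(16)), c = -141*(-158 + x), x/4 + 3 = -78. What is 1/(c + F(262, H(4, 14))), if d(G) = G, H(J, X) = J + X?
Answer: 1/1034715 ≈ 9.6645e-7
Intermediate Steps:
x = -324 (x = -12 + 4*(-78) = -12 - 312 = -324)
c = 67962 (c = -141*(-158 - 324) = -141*(-482) = 67962)
F(K, O) = -9 - O + 205*K*O (F(K, O) = 7 - (O + ((-205*K)*O + 16)) = 7 - (O + (-205*K*O + 16)) = 7 - (O + (16 - 205*K*O)) = 7 - (16 + O - 205*K*O) = 7 + (-16 - O + 205*K*O) = -9 - O + 205*K*O)
1/(c + F(262, H(4, 14))) = 1/(67962 + (-9 - (4 + 14) + 205*262*(4 + 14))) = 1/(67962 + (-9 - 1*18 + 205*262*18)) = 1/(67962 + (-9 - 18 + 966780)) = 1/(67962 + 966753) = 1/1034715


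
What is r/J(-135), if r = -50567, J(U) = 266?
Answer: -50567/266 ≈ -190.10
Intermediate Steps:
r/J(-135) = -50567/266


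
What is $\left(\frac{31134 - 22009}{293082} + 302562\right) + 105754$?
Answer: $\frac{119670079037}{293082} \approx 4.0832 \cdot 10^{5}$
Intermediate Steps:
$\left(\frac{31134 - 22009}{293082} + 302562\right) + 105754 = \left(\left(31134 - 22009\right) \frac{1}{293082} + 302562\right) + 105754 = \left(9125 \cdot \frac{1}{293082} + 302562\right) + 105754 = \left(\frac{9125}{293082} + 302562\right) + 105754 = \frac{88675485209}{293082} + 105754 = \frac{119670079037}{293082}$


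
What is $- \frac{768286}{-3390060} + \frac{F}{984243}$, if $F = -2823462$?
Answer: $- \frac{1469254245037}{556107137430} \approx -2.642$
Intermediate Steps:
$- \frac{768286}{-3390060} + \frac{F}{984243} = - \frac{768286}{-3390060} - \frac{2823462}{984243} = \left(-768286\right) \left(- \frac{1}{3390060}\right) - \frac{941154}{328081} = \frac{384143}{1695030} - \frac{941154}{328081} = - \frac{1469254245037}{556107137430}$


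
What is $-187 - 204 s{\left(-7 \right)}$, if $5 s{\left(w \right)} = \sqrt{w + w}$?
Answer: $-187 - \frac{204 i \sqrt{14}}{5} \approx -187.0 - 152.66 i$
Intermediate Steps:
$s{\left(w \right)} = \frac{\sqrt{2} \sqrt{w}}{5}$ ($s{\left(w \right)} = \frac{\sqrt{w + w}}{5} = \frac{\sqrt{2 w}}{5} = \frac{\sqrt{2} \sqrt{w}}{5}$)
$-187 - 204 s{\left(-7 \right)} = -187 - 204 \frac{\sqrt{2} \sqrt{-7}}{5} = -187 - 204 \frac{\sqrt{2} i \sqrt{7}}{5} = -187 - 204 \frac{i \sqrt{14}}{5} = -187 - \frac{204 i \sqrt{14}}{5}$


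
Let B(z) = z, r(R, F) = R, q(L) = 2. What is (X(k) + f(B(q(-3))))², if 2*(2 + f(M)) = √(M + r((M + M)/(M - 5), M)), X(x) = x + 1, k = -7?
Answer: (48 - √6)²/36 ≈ 57.635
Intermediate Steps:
X(x) = 1 + x
f(M) = -2 + √(M + 2*M/(-5 + M))/2 (f(M) = -2 + √(M + (M + M)/(M - 5))/2 = -2 + √(M + (2*M)/(-5 + M))/2 = -2 + √(M + 2*M/(-5 + M))/2)
(X(k) + f(B(q(-3))))² = ((1 - 7) + (-2 + √(2*(-3 + 2)/(-5 + 2))/2))² = (-6 + (-2 + √(2*(-1)/(-3))/2))² = (-6 + (-2 + √(2*(-⅓)*(-1))/2))² = (-6 + (-2 + √(⅔)/2))² = (-6 + (-2 + (√6/3)/2))² = (-6 + (-2 + √6/6))² = (-8 + √6/6)²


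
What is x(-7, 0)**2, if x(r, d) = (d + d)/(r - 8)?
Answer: 0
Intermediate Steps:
x(r, d) = 2*d/(-8 + r) (x(r, d) = (2*d)/(-8 + r) = 2*d/(-8 + r))
x(-7, 0)**2 = (2*0/(-8 - 7))**2 = (2*0/(-15))**2 = (2*0*(-1/15))**2 = 0**2 = 0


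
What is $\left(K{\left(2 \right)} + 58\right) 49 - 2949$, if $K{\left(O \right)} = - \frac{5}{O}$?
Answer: $- \frac{459}{2} \approx -229.5$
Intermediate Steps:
$\left(K{\left(2 \right)} + 58\right) 49 - 2949 = \left(- \frac{5}{2} + 58\right) 49 - 2949 = \frac{111}{2} \cdot 49 - 2949 = \frac{5439}{2} - 2949 = - \frac{459}{2}$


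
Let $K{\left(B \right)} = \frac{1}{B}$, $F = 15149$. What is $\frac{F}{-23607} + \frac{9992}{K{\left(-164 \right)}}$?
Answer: $- \frac{38684522765}{23607} \approx -1.6387 \cdot 10^{6}$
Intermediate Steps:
$\frac{F}{-23607} + \frac{9992}{K{\left(-164 \right)}} = \frac{15149}{-23607} + \frac{9992}{\frac{1}{-164}} = 15149 \left(- \frac{1}{23607}\right) + \frac{9992}{- \frac{1}{164}} = - \frac{15149}{23607} + 9992 \left(-164\right) = - \frac{15149}{23607} - 1638688 = - \frac{38684522765}{23607}$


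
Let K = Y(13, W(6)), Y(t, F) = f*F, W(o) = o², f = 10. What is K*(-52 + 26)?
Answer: -9360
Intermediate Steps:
Y(t, F) = 10*F
K = 360 (K = 10*6² = 10*36 = 360)
K*(-52 + 26) = 360*(-52 + 26) = 360*(-26) = -9360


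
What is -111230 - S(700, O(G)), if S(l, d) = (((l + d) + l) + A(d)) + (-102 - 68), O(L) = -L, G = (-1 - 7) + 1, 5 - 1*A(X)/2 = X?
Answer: -112463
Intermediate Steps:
A(X) = 10 - 2*X
G = -7 (G = -8 + 1 = -7)
S(l, d) = -160 - d + 2*l (S(l, d) = (((l + d) + l) + (10 - 2*d)) + (-102 - 68) = (((d + l) + l) + (10 - 2*d)) - 170 = ((d + 2*l) + (10 - 2*d)) - 170 = (10 - d + 2*l) - 170 = -160 - d + 2*l)
-111230 - S(700, O(G)) = -111230 - (-160 - (-1)*(-7) + 2*700) = -111230 - (-160 - 1*7 + 1400) = -111230 - (-160 - 7 + 1400) = -111230 - 1*1233 = -111230 - 1233 = -112463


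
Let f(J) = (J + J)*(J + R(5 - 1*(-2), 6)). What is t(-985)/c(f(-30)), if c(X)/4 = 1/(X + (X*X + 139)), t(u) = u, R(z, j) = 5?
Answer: -2217864415/4 ≈ -5.5447e+8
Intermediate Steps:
f(J) = 2*J*(5 + J) (f(J) = (J + J)*(J + 5) = (2*J)*(5 + J) = 2*J*(5 + J))
c(X) = 4/(139 + X + X²) (c(X) = 4/(X + (X*X + 139)) = 4/(X + (X² + 139)) = 4/(X + (139 + X²)) = 4/(139 + X + X²))
t(-985)/c(f(-30)) = -(1614415/4 + 886500*(5 - 30)²) = -985/(4/(139 + 2*(-30)*(-25) + (2*(-30)*(-25))²)) = -985/(4/(139 + 1500 + 1500²)) = -985/(4/(139 + 1500 + 2250000)) = -985/(4/2251639) = -985/(4*(1/2251639)) = -985/4/2251639 = -985*2251639/4 = -2217864415/4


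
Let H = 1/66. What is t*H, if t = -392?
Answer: -196/33 ≈ -5.9394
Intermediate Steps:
H = 1/66 ≈ 0.015152
t*H = -392*1/66 = -196/33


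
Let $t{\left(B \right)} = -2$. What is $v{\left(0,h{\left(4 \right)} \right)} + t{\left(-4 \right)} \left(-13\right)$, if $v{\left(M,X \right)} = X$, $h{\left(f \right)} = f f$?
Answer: $42$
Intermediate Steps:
$h{\left(f \right)} = f^{2}$
$v{\left(0,h{\left(4 \right)} \right)} + t{\left(-4 \right)} \left(-13\right) = 4^{2} - -26 = 16 + 26 = 42$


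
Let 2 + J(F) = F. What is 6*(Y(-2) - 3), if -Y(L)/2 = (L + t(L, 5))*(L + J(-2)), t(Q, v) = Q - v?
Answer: -666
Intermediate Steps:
J(F) = -2 + F
Y(L) = -2*(-5 + 2*L)*(-4 + L) (Y(L) = -2*(L + (L - 1*5))*(L + (-2 - 2)) = -2*(L + (L - 5))*(L - 4) = -2*(L + (-5 + L))*(-4 + L) = -2*(-5 + 2*L)*(-4 + L))
6*(Y(-2) - 3) = 6*((-40 - 4*(-2)**2 + 26*(-2)) - 3) = 6*((-40 - 4*4 - 52) - 3) = 6*((-40 - 16 - 52) - 3) = 6*(-108 - 3) = 6*(-111) = -666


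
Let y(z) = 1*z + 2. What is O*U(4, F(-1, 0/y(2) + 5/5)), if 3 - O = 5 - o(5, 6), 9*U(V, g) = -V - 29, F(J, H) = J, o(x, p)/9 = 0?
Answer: 22/3 ≈ 7.3333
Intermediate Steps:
y(z) = 2 + z (y(z) = z + 2 = 2 + z)
o(x, p) = 0 (o(x, p) = 9*0 = 0)
U(V, g) = -29/9 - V/9 (U(V, g) = (-V - 29)/9 = (-29 - V)/9 = -29/9 - V/9)
O = -2 (O = 3 - (5 - 1*0) = 3 - (5 + 0) = 3 - 1*5 = 3 - 5 = -2)
O*U(4, F(-1, 0/y(2) + 5/5)) = -2*(-29/9 - ⅑*4) = -2*(-29/9 - 4/9) = -2*(-11/3) = 22/3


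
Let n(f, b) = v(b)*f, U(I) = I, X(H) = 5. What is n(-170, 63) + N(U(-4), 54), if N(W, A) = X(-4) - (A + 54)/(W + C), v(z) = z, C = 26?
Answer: -117809/11 ≈ -10710.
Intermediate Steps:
n(f, b) = b*f
N(W, A) = 5 - (54 + A)/(26 + W) (N(W, A) = 5 - (A + 54)/(W + 26) = 5 - (54 + A)/(26 + W))
n(-170, 63) + N(U(-4), 54) = 63*(-170) + (76 - 1*54 + 5*(-4))/(26 - 4) = -10710 + (76 - 54 - 20)/22 = -10710 + (1/22)*2 = -10710 + 1/11 = -117809/11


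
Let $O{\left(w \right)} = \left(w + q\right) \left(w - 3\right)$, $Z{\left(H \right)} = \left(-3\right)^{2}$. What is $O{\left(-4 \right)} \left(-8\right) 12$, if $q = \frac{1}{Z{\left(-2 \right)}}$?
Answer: $- \frac{7840}{3} \approx -2613.3$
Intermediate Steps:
$Z{\left(H \right)} = 9$
$q = \frac{1}{9} \approx 0.11111$
$O{\left(w \right)} = \left(-3 + w\right) \left(\frac{1}{9} + w\right)$ ($O{\left(w \right)} = \left(w + \frac{1}{9}\right) \left(w - 3\right) = \left(\frac{1}{9} + w\right) \left(-3 + w\right) = \left(-3 + w\right) \left(\frac{1}{9} + w\right)$)
$O{\left(-4 \right)} \left(-8\right) 12 = \left(- \frac{1}{3} + \left(-4\right)^{2} - - \frac{104}{9}\right) \left(-8\right) 12 = \left(- \frac{1}{3} + 16 + \frac{104}{9}\right) \left(-8\right) 12 = \frac{245}{9} \left(-8\right) 12 = \left(- \frac{1960}{9}\right) 12 = - \frac{7840}{3}$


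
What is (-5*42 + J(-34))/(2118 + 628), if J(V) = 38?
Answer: -86/1373 ≈ -0.062637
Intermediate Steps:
(-5*42 + J(-34))/(2118 + 628) = (-5*42 + 38)/(2118 + 628) = (-210 + 38)/2746 = -172*1/2746 = -86/1373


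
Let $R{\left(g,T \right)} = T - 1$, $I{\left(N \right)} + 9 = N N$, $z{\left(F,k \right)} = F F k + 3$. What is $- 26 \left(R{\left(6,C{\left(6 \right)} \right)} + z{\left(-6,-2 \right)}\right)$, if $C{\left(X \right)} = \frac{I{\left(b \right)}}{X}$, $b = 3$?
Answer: $1820$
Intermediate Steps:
$z{\left(F,k \right)} = 3 + k F^{2}$ ($z{\left(F,k \right)} = F^{2} k + 3 = k F^{2} + 3 = 3 + k F^{2}$)
$I{\left(N \right)} = -9 + N^{2}$ ($I{\left(N \right)} = -9 + N N = -9 + N^{2}$)
$C{\left(X \right)} = 0$ ($C{\left(X \right)} = \frac{-9 + 3^{2}}{X} = \frac{-9 + 9}{X} = \frac{0}{X} = 0$)
$R{\left(g,T \right)} = -1 + T$
$- 26 \left(R{\left(6,C{\left(6 \right)} \right)} + z{\left(-6,-2 \right)}\right) = - 26 \left(\left(-1 + 0\right) + \left(3 - 2 \left(-6\right)^{2}\right)\right) = - 26 \left(-1 + \left(3 - 72\right)\right) = - 26 \left(-1 - 69\right) = \left(-26\right) \left(-70\right) = 1820$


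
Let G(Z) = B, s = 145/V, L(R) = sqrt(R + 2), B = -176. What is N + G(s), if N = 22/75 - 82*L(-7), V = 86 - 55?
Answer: -13178/75 - 82*I*sqrt(5) ≈ -175.71 - 183.36*I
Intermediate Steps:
V = 31
L(R) = sqrt(2 + R)
s = 145/31 ≈ 4.6774
G(Z) = -176
N = 22/75 - 82*I*sqrt(5) (N = 22/75 - 82*sqrt(2 - 7) = 22*(1/75) - 82*I*sqrt(5) = 22/75 - 82*I*sqrt(5) ≈ 0.29333 - 183.36*I)
N + G(s) = (22/75 - 82*I*sqrt(5)) - 176 = -13178/75 - 82*I*sqrt(5)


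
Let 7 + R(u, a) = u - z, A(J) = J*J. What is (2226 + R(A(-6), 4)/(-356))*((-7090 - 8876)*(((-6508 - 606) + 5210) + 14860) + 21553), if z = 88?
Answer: -163919002336645/356 ≈ -4.6045e+11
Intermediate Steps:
A(J) = J²
R(u, a) = -95 + u (R(u, a) = -7 + (u - 1*88) = -7 + (u - 88) = -7 + (-88 + u) = -95 + u)
(2226 + R(A(-6), 4)/(-356))*((-7090 - 8876)*(((-6508 - 606) + 5210) + 14860) + 21553) = (2226 + (-95 + (-6)²)/(-356))*((-7090 - 8876)*(((-6508 - 606) + 5210) + 14860) + 21553) = (2226 + (-95 + 36)*(-1/356))*(-15966*((-7114 + 5210) + 14860) + 21553) = (2226 - 59*(-1/356))*(-15966*(-1904 + 14860) + 21553) = (2226 + 59/356)*(-15966*12956 + 21553) = 792515*(-206855496 + 21553)/356 = (792515/356)*(-206833943) = -163919002336645/356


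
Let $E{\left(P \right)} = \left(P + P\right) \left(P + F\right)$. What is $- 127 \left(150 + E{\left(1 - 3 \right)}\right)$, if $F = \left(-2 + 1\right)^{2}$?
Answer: $-19558$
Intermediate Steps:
$F = 1$ ($F = \left(-1\right)^{2} = 1$)
$E{\left(P \right)} = 2 P \left(1 + P\right)$ ($E{\left(P \right)} = \left(P + P\right) \left(P + 1\right) = 2 P \left(1 + P\right)$)
$- 127 \left(150 + E{\left(1 - 3 \right)}\right) = - 127 \left(150 + 2 \left(1 - 3\right) \left(1 + \left(1 - 3\right)\right)\right) = - 127 \left(150 + 2 \left(-2\right) \left(1 - 2\right)\right) = - 127 \left(150 + 2 \left(-2\right) \left(-1\right)\right) = - 127 \left(150 + 4\right) = \left(-127\right) 154 = -19558$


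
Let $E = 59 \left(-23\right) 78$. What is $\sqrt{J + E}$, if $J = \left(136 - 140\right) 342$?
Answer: $i \sqrt{107214} \approx 327.44 i$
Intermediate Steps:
$J = -1368$ ($J = \left(136 - 140\right) 342 = \left(-4\right) 342 = -1368$)
$E = -105846$ ($E = \left(-1357\right) 78 = -105846$)
$\sqrt{J + E} = \sqrt{-1368 - 105846} = \sqrt{-107214} = i \sqrt{107214}$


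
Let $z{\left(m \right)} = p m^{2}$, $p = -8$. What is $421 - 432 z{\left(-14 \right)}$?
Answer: $677797$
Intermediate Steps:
$z{\left(m \right)} = - 8 m^{2}$
$421 - 432 z{\left(-14 \right)} = 421 - 432 \left(- 8 \left(-14\right)^{2}\right) = 421 - 432 \left(\left(-8\right) 196\right) = 421 - -677376 = 421 + 677376 = 677797$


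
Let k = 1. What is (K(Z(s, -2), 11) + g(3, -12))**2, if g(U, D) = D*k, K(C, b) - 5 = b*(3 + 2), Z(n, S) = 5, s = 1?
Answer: 2304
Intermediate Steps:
K(C, b) = 5 + 5*b (K(C, b) = 5 + b*(3 + 2) = 5 + b*5 = 5 + 5*b)
g(U, D) = D (g(U, D) = D*1 = D)
(K(Z(s, -2), 11) + g(3, -12))**2 = ((5 + 5*11) - 12)**2 = ((5 + 55) - 12)**2 = (60 - 12)**2 = 48**2 = 2304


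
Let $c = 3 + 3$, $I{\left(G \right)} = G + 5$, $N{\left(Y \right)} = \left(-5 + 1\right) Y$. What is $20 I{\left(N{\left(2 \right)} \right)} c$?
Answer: $-360$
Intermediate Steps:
$N{\left(Y \right)} = - 4 Y$
$I{\left(G \right)} = 5 + G$
$c = 6$
$20 I{\left(N{\left(2 \right)} \right)} c = 20 \left(5 - 8\right) 6 = 20 \left(-3\right) 6 = \left(-60\right) 6 = -360$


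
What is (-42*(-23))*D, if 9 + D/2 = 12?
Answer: 5796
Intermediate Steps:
D = 6 (D = -18 + 2*12 = -18 + 24 = 6)
(-42*(-23))*D = -42*(-23)*6 = 966*6 = 5796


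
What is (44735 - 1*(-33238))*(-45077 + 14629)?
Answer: -2374121904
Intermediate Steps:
(44735 - 1*(-33238))*(-45077 + 14629) = (44735 + 33238)*(-30448) = 77973*(-30448) = -2374121904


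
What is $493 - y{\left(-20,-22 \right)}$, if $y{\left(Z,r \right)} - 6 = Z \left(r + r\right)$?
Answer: $-393$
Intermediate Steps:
$y{\left(Z,r \right)} = 6 + 2 Z r$ ($y{\left(Z,r \right)} = 6 + Z \left(r + r\right) = 6 + Z 2 r = 6 + 2 Z r$)
$493 - y{\left(-20,-22 \right)} = 493 - \left(6 + 2 \left(-20\right) \left(-22\right)\right) = 493 - \left(6 + 880\right) = 493 - 886 = -393$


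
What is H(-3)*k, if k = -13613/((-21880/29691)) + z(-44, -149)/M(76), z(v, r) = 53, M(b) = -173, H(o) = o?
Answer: -209767800657/3785240 ≈ -55417.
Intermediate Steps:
k = 69922600219/3785240 (k = -13613/((-21880/29691)) + 53/(-173) = -13613/((-21880*1/29691)) + 53*(-1/173) = -13613/(-21880/29691) - 53/173 = -13613*(-29691/21880) - 53/173 = 404183583/21880 - 53/173 = 69922600219/3785240 ≈ 18472.)
H(-3)*k = -3*69922600219/3785240 = -209767800657/3785240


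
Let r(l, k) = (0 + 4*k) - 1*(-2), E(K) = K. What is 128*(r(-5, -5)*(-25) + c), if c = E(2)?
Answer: 57856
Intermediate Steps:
c = 2
r(l, k) = 2 + 4*k (r(l, k) = 4*k + 2 = 2 + 4*k)
128*(r(-5, -5)*(-25) + c) = 128*((2 + 4*(-5))*(-25) + 2) = 128*((2 - 20)*(-25) + 2) = 128*(-18*(-25) + 2) = 128*(450 + 2) = 128*452 = 57856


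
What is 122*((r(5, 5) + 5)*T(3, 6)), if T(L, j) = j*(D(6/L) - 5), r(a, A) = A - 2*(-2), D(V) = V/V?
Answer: -40992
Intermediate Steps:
D(V) = 1
r(a, A) = 4 + A (r(a, A) = A + 4 = 4 + A)
T(L, j) = -4*j (T(L, j) = j*(1 - 5) = j*(-4) = -4*j)
122*((r(5, 5) + 5)*T(3, 6)) = 122*(((4 + 5) + 5)*(-4*6)) = 122*((9 + 5)*(-24)) = 122*(14*(-24)) = 122*(-336) = -40992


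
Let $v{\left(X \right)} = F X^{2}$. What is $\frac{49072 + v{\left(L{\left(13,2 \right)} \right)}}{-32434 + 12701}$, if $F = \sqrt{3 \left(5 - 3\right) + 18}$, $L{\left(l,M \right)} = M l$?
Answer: $- \frac{49072}{19733} - \frac{1352 \sqrt{6}}{19733} \approx -2.6546$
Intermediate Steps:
$F = 2 \sqrt{6}$ ($F = \sqrt{3 \cdot 2 + 18} = \sqrt{6 + 18} = \sqrt{24} = 2 \sqrt{6} \approx 4.899$)
$v{\left(X \right)} = 2 \sqrt{6} X^{2}$
$\frac{49072 + v{\left(L{\left(13,2 \right)} \right)}}{-32434 + 12701} = \frac{49072 + 2 \sqrt{6} \left(2 \cdot 13\right)^{2}}{-32434 + 12701} = \frac{49072 + 2 \sqrt{6} \cdot 26^{2}}{-19733} = \left(49072 + 2 \sqrt{6} \cdot 676\right) \left(- \frac{1}{19733}\right) = \left(49072 + 1352 \sqrt{6}\right) \left(- \frac{1}{19733}\right) = - \frac{49072}{19733} - \frac{1352 \sqrt{6}}{19733}$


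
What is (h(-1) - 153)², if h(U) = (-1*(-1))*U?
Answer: 23716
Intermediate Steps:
h(U) = U (h(U) = 1*U = U)
(h(-1) - 153)² = (-1 - 153)² = (-154)² = 23716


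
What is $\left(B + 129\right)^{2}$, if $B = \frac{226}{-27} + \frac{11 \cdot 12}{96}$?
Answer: $\frac{694480609}{46656} \approx 14885.0$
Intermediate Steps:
$B = - \frac{1511}{216}$ ($B = 226 \left(- \frac{1}{27}\right) + 132 \cdot \frac{1}{96} = - \frac{226}{27} + \frac{11}{8} = - \frac{1511}{216} \approx -6.9954$)
$\left(B + 129\right)^{2} = \left(- \frac{1511}{216} + 129\right)^{2} = \left(\frac{26353}{216}\right)^{2} = \frac{694480609}{46656}$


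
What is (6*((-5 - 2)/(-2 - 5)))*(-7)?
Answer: -42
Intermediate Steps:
(6*((-5 - 2)/(-2 - 5)))*(-7) = (6*(-7/(-7)))*(-7) = (6*(-7*(-1/7)))*(-7) = (6*1)*(-7) = 6*(-7) = -42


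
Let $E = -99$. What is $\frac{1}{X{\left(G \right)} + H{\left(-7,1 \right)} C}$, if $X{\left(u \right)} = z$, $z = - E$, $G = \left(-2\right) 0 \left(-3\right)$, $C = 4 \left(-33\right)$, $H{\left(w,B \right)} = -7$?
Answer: $\frac{1}{1023} \approx 0.00097752$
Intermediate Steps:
$C = -132$
$G = 0$ ($G = 0 \left(-3\right) = 0$)
$z = 99$ ($z = \left(-1\right) \left(-99\right) = 99$)
$X{\left(u \right)} = 99$
$\frac{1}{X{\left(G \right)} + H{\left(-7,1 \right)} C} = \frac{1}{99 - -924} = \frac{1}{99 + 924} = \frac{1}{1023}$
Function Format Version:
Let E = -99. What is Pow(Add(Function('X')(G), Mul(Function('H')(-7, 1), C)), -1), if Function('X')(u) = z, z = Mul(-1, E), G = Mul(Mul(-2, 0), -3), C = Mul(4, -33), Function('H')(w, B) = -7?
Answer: Rational(1, 1023) ≈ 0.00097752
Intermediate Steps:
C = -132
G = 0 (G = Mul(0, -3) = 0)
z = 99 (z = Mul(-1, -99) = 99)
Function('X')(u) = 99
Pow(Add(Function('X')(G), Mul(Function('H')(-7, 1), C)), -1) = Pow(Add(99, Mul(-7, -132)), -1) = Pow(Add(99, 924), -1) = Pow(1023, -1) = Rational(1, 1023)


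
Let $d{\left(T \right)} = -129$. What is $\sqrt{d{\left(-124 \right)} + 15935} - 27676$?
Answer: $-27676 + \sqrt{15806} \approx -27550.0$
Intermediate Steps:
$\sqrt{d{\left(-124 \right)} + 15935} - 27676 = \sqrt{-129 + 15935} - 27676 = \sqrt{15806} - 27676 = -27676 + \sqrt{15806}$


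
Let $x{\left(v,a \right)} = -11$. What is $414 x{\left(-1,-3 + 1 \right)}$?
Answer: $-4554$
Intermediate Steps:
$414 x{\left(-1,-3 + 1 \right)} = 414 \left(-11\right) = -4554$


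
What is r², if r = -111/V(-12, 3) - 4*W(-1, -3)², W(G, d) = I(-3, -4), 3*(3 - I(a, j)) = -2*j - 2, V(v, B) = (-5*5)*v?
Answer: 190969/10000 ≈ 19.097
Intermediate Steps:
V(v, B) = -25*v
I(a, j) = 11/3 + 2*j/3 (I(a, j) = 3 - (-2*j - 2)/3 = 3 - (-2 - 2*j)/3 = 3 + (⅔ + 2*j/3) = 11/3 + 2*j/3)
W(G, d) = 1 (W(G, d) = 11/3 + (⅔)*(-4) = 11/3 - 8/3 = 1)
r = -437/100 (r = -111/((-25*(-12))) - 4*1² = -111/300 - 4 = -111*1/300 - 1*4 = -37/100 - 4 = -437/100 ≈ -4.3700)
r² = (-437/100)² = 190969/10000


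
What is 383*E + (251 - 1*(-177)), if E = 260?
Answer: 100008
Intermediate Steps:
383*E + (251 - 1*(-177)) = 383*260 + (251 - 1*(-177)) = 99580 + (251 + 177) = 99580 + 428 = 100008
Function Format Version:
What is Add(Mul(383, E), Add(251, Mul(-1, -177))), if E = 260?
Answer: 100008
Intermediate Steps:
Add(Mul(383, E), Add(251, Mul(-1, -177))) = Add(Mul(383, 260), Add(251, Mul(-1, -177))) = Add(99580, Add(251, 177)) = Add(99580, 428) = 100008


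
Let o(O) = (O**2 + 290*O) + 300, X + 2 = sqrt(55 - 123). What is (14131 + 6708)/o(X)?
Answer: -20839*I/(344*I + 572*sqrt(17)) ≈ -1.262 - 8.6519*I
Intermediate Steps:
X = -2 + 2*I*sqrt(17) (X = -2 + sqrt(55 - 123) = -2 + sqrt(-68) = -2 + 2*I*sqrt(17) ≈ -2.0 + 8.2462*I)
o(O) = 300 + O**2 + 290*O
(14131 + 6708)/o(X) = (14131 + 6708)/(300 + (-2 + 2*I*sqrt(17))**2 + 290*(-2 + 2*I*sqrt(17))) = 20839/(300 + (-2 + 2*I*sqrt(17))**2 + (-580 + 580*I*sqrt(17))) = 20839/(-280 + (-2 + 2*I*sqrt(17))**2 + 580*I*sqrt(17))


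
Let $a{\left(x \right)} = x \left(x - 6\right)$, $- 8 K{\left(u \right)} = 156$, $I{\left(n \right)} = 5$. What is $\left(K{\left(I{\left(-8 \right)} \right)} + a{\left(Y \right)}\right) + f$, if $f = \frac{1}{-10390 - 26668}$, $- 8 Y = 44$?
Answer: $\frac{3242573}{74116} \approx 43.75$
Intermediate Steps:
$Y = - \frac{11}{2}$ ($Y = \left(- \frac{1}{8}\right) 44 = - \frac{11}{2} \approx -5.5$)
$K{\left(u \right)} = - \frac{39}{2}$ ($K{\left(u \right)} = \left(- \frac{1}{8}\right) 156 = - \frac{39}{2}$)
$a{\left(x \right)} = x \left(-6 + x\right)$
$f = - \frac{1}{37058}$ ($f = \frac{1}{-37058} = - \frac{1}{37058} \approx -2.6985 \cdot 10^{-5}$)
$\left(K{\left(I{\left(-8 \right)} \right)} + a{\left(Y \right)}\right) + f = \left(- \frac{39}{2} - \frac{11 \left(-6 - \frac{11}{2}\right)}{2}\right) - \frac{1}{37058} = \left(- \frac{39}{2} - - \frac{253}{4}\right) - \frac{1}{37058} = \left(- \frac{39}{2} + \frac{253}{4}\right) - \frac{1}{37058} = \frac{175}{4} - \frac{1}{37058} = \frac{3242573}{74116}$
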